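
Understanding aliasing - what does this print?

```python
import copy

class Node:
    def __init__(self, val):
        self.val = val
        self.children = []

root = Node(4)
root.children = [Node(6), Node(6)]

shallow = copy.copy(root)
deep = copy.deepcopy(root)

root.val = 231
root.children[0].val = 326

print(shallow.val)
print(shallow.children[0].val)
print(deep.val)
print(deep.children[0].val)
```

Key concept: deep copy with custom objects.
Step by step:
`root = Node(4)` → root = Node(val=4, children=[])
`root.children = [Node(6), Node(6)]` → root = Node(val=4, children=[Node(val=6, children=[]), Node(val=6, children=[])])
`shallow = copy.copy(root)` → shallow = Node(val=4, children=[Node(val=6, children=[]), Node(val=6, children=[])])
`deep = copy.deepcopy(root)` → deep = Node(val=4, children=[Node(val=6, children=[]), Node(val=6, children=[])])
`root.val = 231` → root = Node(val=231, children=[Node(val=6, children=[]), Node(val=6, children=[])])
`root.children[0].val = 326` → root = Node(val=231, children=[Node(val=326, children=[]), Node(val=6, children=[])]); shallow = Node(val=4, children=[Node(val=326, children=[]), Node(val=6, children=[])])
`print(shallow.val)` → prints 4
`print(shallow.children[0].val)` → prints 326
`print(deep.val)` → prints 4
`print(deep.children[0].val)` → prints 6

Answer:
4
326
4
6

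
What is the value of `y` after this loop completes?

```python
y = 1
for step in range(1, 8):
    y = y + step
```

Start at 1, add 1 through 7
`y` takes the values: 1 → 2 → 4 → 7 → 11 → 16 → 22 → 29

Answer: 29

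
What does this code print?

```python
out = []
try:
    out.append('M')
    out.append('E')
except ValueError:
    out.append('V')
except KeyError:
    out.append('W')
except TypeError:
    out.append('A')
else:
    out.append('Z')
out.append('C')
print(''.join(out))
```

Execution trace: 'M' (try body) → 'E' (try body, no exception) → 'Z' (else) → 'C' (after the try/except). Output: MEZC

Answer: MEZC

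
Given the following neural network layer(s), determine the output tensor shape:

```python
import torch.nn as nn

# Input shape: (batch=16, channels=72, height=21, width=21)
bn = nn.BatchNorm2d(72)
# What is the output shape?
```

Input: (16, 72, 21, 21) -> Output: (16, 72, 21, 21)

Answer: (16, 72, 21, 21)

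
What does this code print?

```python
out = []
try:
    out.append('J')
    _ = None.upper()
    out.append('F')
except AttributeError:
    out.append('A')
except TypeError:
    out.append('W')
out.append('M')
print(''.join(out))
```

Execution trace: 'J' (try body) → 'A' (except AttributeError) → 'M' (after the try/except). Output: JAM

Answer: JAM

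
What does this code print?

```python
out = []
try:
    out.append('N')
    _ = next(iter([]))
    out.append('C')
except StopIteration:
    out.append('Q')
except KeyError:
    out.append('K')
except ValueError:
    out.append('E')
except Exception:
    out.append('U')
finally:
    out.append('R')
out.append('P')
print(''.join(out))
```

Execution trace: 'N' (try body) → 'Q' (except StopIteration) → 'R' (finally) → 'P' (after the try/except). Output: NQRP

Answer: NQRP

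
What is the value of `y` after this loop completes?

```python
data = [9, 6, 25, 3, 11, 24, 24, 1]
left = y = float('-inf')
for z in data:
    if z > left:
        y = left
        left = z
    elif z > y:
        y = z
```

Second largest (with repeats) in [9, 6, 25, 3, 11, 24, 24, 1]
`y` takes the values: -inf → 6 → 9 → 11 → 24

Answer: 24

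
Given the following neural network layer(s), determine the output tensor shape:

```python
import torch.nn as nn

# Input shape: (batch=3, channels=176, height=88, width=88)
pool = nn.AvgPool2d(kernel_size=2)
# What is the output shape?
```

Input: (3, 176, 88, 88) -> Output: (3, 176, 44, 44)

Answer: (3, 176, 44, 44)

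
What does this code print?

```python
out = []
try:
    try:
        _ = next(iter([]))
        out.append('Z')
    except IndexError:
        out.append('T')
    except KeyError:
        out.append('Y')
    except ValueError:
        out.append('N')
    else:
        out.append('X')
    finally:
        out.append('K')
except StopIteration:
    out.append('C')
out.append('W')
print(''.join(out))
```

Execution trace: 'K' (finally) → 'C' (outer except StopIteration) → 'W' (after the try/except). Output: KCW

Answer: KCW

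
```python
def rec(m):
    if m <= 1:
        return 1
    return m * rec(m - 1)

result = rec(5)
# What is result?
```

rec(5) = 5 * 4 * 3 * 2 * 1 = 120

Answer: 120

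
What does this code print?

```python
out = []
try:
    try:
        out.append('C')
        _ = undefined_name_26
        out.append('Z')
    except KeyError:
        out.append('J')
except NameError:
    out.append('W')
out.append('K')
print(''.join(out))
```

Execution trace: 'C' (try body) → 'W' (outer except NameError) → 'K' (after the try/except). Output: CWK

Answer: CWK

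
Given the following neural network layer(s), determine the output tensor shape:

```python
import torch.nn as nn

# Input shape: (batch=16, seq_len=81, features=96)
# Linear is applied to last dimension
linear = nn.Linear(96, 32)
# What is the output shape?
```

Input: (16, 81, 96) -> Output: (16, 81, 32)

Answer: (16, 81, 32)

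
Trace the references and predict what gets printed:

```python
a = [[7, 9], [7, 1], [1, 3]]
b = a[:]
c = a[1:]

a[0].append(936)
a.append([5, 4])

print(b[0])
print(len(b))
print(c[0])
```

Key concept: slice with nested mutation.
Step by step:
`a = [[7, 9], [7, 1], [1, 3]]` → a = [[7, 9], [7, 1], [1, 3]]
`b = a[:]` → b = [[7, 9], [7, 1], [1, 3]]
`c = a[1:]` → c = [[7, 1], [1, 3]]
`a[0].append(936)` → a = [[7, 9, 936], [7, 1], [1, 3]]; b = [[7, 9, 936], [7, 1], [1, 3]]
`a.append([5, 4])` → a = [[7, 9, 936], [7, 1], [1, 3], [5, 4]]
`print(b[0])` → prints [7, 9, 936]
`print(len(b))` → prints 3
`print(c[0])` → prints [7, 1]

Answer:
[7, 9, 936]
3
[7, 1]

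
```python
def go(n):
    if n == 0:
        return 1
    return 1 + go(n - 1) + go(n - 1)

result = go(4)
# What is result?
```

go(n) = 1 + 2·go(n-1), go(0)=1. Closed form: (1+1)·2^4 - 1 = 31.

Answer: 31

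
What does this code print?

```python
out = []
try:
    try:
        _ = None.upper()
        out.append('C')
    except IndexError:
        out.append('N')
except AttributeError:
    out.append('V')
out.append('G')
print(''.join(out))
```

Execution trace: 'V' (outer except AttributeError) → 'G' (after the try/except). Output: VG

Answer: VG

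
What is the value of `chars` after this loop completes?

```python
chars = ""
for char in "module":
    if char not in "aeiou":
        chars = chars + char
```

Remove vowels from 'module'
`chars` takes the values: "" → "m" → "md" → "mdl"

Answer: "mdl"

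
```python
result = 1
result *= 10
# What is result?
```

Trace:
`result = 1` → result = 1
`result *= 10` → result = 10
So result = 10

Answer: 10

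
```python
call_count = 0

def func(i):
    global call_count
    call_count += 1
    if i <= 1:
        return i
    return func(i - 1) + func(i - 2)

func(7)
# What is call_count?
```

Calls(i) = 1 + Calls(i-1) + Calls(i-2); Calls(0)=Calls(1)=1. For i=7 this gives 41.

Answer: 41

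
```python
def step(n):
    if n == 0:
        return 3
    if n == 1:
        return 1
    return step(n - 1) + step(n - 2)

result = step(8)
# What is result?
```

Build up from base cases: step(0)=3, step(1)=1, step(2)=4, step(3)=5, step(4)=9, step(5)=14, step(6)=23, ..., step(8)=60

Answer: 60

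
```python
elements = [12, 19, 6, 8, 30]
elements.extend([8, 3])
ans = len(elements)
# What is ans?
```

Trace:
`elements = [12, 19, 6, 8, 30]` → elements = [12, 19, 6, 8, 30]
`elements.extend([8, 3])` → elements = [12, 19, 6, 8, 30, 8, 3]
`ans = len(elements)` → ans = 7
So ans = 7

Answer: 7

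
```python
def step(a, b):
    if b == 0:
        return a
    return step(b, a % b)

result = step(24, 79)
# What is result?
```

step(24, 79) -> step(79, 24) -> step(24, 7) -> step(7, 3) -> step(3, 1) -> step(1, 0) -> 1

Answer: 1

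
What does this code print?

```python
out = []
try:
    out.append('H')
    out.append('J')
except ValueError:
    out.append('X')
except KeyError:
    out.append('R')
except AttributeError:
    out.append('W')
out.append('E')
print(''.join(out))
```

Execution trace: 'H' (try body) → 'J' (try body, no exception) → 'E' (after the try/except). Output: HJE

Answer: HJE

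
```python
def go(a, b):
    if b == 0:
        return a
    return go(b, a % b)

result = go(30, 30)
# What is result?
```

go(30, 30) -> go(30, 0) -> 30

Answer: 30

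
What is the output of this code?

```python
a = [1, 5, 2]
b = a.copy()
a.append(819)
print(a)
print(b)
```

Key concept: list.copy() creates independent copy.
Step by step:
`a = [1, 5, 2]` → a = [1, 5, 2]
`b = a.copy()` → b = [1, 5, 2]
`a.append(819)` → a = [1, 5, 2, 819]
`print(a)` → prints [1, 5, 2, 819]
`print(b)` → prints [1, 5, 2]

Answer:
[1, 5, 2, 819]
[1, 5, 2]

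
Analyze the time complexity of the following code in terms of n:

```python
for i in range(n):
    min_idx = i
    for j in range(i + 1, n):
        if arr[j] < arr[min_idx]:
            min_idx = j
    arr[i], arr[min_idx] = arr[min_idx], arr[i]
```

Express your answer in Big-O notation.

This is Selection sort. Time complexity: O(n²).

Answer: O(n²)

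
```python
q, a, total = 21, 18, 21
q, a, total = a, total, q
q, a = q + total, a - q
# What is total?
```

Trace:
`q, a, total = 21, 18, 21` → q = 21; a = 18; total = 21
`q, a, total = a, total, q` → q = 18; a = 21; total = 21
`q, a = q + total, a - q` → q = 39; a = 3
So total = 21

Answer: 21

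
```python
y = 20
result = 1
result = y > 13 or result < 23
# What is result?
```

Trace:
`y = 20` → y = 20
`result = 1` → result = 1
`result = y > 13 or result < 23` → result = True
So result = True

Answer: True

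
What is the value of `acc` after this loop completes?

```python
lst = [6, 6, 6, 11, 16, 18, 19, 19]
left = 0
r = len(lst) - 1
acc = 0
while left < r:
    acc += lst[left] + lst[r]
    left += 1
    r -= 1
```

Sum of pairs from ends
`acc` takes the values: 0 → 25 → 50 → 74 → 101

Answer: 101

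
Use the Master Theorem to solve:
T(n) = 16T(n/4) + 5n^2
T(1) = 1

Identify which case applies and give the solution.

a=16, b=4, f(n)=5n^2. log_4(16) = 2. Since c=2 = 2, Case 2 applies: T(n) = Θ(n^log_b(a) · log n) = O(n^2 log n).

Answer: O(n^2 log n) - Case 2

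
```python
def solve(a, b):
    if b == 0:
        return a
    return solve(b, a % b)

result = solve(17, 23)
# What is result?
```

solve(17, 23) -> solve(23, 17) -> solve(17, 6) -> solve(6, 5) -> solve(5, 1) -> solve(1, 0) -> 1

Answer: 1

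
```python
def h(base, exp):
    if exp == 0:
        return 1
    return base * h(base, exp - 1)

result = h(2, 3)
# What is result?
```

h(2, 3) = 2 * 2 * 2 = 8

Answer: 8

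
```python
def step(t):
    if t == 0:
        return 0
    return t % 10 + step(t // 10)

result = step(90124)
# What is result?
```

Sum of digits of 90124: 4 + 2 + 1 + 0 + 9 = 16

Answer: 16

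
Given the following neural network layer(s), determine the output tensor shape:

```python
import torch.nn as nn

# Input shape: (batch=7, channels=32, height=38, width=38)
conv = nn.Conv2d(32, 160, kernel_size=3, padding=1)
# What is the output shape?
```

Input: (7, 32, 38, 38) -> Output: (7, 160, 38, 38)

Answer: (7, 160, 38, 38)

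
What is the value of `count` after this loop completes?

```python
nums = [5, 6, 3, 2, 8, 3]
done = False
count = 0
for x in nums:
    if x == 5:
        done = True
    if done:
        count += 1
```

Count elements after first 5 in [5, 6, 3, 2, 8, 3]
`count` takes the values: 0 → 1 → 2 → 3 → 4 → 5 → 6

Answer: 6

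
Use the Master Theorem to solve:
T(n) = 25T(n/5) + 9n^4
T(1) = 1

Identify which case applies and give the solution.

a=25, b=5, f(n)=9n^4. log_5(25) = 2. Since c=4 > 2 and the regularity condition holds (25(n/5)^4 = (25/5^4)n^4 with 25/5^4 < 1), Case 3 applies: T(n) = Θ(f(n)) = O(n^4).

Answer: O(n^4) - Case 3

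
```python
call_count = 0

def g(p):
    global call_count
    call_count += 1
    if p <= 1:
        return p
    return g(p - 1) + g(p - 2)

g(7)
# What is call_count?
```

Calls(p) = 1 + Calls(p-1) + Calls(p-2); Calls(0)=Calls(1)=1. For p=7 this gives 41.

Answer: 41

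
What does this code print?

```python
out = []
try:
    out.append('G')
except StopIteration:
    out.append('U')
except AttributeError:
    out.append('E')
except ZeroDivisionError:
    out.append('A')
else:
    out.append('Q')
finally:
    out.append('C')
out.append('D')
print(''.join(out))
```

Execution trace: 'G' (try body, no exception) → 'Q' (else) → 'C' (finally) → 'D' (after the try/except). Output: GQCD

Answer: GQCD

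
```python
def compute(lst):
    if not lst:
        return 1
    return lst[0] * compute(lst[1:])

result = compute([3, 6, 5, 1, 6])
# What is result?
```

Product over [3, 6, 5, 1, 6] = 3 * 6 * 5 * 1 * 6 = 540

Answer: 540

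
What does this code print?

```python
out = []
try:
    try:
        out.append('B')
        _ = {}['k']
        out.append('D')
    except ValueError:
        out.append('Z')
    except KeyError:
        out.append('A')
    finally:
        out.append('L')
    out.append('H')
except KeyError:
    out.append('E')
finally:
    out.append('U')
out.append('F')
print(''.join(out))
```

Execution trace: 'B' (inner try body) → 'A' (inner except KeyError) → 'L' (inner finally) → 'H' (try body, no exception) → 'U' (finally) → 'F' (after the try/except). Output: BALHUF

Answer: BALHUF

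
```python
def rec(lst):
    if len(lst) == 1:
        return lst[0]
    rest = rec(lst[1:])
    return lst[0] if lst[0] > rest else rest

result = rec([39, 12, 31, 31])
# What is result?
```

Recursive max over [39, 12, 31, 31] = 39

Answer: 39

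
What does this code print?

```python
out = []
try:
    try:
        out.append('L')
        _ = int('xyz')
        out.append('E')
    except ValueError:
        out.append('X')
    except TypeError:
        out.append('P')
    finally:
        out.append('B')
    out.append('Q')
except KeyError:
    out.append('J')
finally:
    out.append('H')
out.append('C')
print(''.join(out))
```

Execution trace: 'L' (inner try body) → 'X' (inner except ValueError) → 'B' (inner finally) → 'Q' (try body, no exception) → 'H' (finally) → 'C' (after the try/except). Output: LXBQHC

Answer: LXBQHC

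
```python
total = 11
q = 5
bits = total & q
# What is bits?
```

Trace:
`total = 11` → total = 11
`q = 5` → q = 5
`bits = total & q` → bits = 1
So bits = 1

Answer: 1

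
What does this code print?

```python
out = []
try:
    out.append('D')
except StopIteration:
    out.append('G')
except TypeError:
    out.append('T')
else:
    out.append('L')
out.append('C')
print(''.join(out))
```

Execution trace: 'D' (try body, no exception) → 'L' (else) → 'C' (after the try/except). Output: DLC

Answer: DLC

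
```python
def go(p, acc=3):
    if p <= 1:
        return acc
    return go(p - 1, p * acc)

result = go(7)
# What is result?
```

Accumulator trace (n, acc): (7, 3) -> (6, 21) -> (5, 126) -> (4, 630) -> (3, 2520) -> (2, 7560) -> (1, 15120) -> return 15120

Answer: 15120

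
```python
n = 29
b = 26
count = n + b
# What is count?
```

Trace:
`n = 29` → n = 29
`b = 26` → b = 26
`count = n + b` → count = 55
So count = 55

Answer: 55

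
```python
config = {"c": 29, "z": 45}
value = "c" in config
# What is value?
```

Trace:
`config = {"c": 29, "z": 45}` → config = {'c': 29, 'z': 45}
`value = "c" in config` → value = True
So value = True

Answer: True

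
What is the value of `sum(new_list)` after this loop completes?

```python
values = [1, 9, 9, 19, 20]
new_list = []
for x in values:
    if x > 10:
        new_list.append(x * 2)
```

Sum of doubled values > 10
`new_list` takes the values: [] → [38] → [38, 40]
So `sum(new_list)` = 78

Answer: 78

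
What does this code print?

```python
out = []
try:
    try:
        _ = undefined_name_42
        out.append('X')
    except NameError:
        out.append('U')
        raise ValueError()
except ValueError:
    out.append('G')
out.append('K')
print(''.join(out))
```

Execution trace: 'U' (inner except NameError) → 'G' (outer except ValueError) → 'K' (after the try/except). Output: UGK

Answer: UGK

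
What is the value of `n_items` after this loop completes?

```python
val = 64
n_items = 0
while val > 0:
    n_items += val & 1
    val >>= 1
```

Count set bits in 64 (binary: 0b1000000)
`n_items` takes the values: 0 → 1

Answer: 1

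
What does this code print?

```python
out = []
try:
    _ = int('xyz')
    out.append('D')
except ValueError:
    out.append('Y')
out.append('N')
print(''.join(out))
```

Execution trace: 'Y' (except ValueError) → 'N' (after the try/except). Output: YN

Answer: YN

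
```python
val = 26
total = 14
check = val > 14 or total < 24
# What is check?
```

Trace:
`val = 26` → val = 26
`total = 14` → total = 14
`check = val > 14 or total < 24` → check = True
So check = True

Answer: True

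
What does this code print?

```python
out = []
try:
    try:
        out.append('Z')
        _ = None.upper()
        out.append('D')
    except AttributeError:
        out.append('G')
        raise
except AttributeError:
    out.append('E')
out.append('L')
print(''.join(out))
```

Execution trace: 'Z' (inner try body) → 'G' (inner except AttributeError) → 'E' (outer except AttributeError) → 'L' (after the try/except). Output: ZGEL

Answer: ZGEL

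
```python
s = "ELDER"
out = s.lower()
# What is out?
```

Trace:
`s = "ELDER"` → s = 'ELDER'
`out = s.lower()` → out = 'elder'
So out = 'elder'

Answer: 'elder'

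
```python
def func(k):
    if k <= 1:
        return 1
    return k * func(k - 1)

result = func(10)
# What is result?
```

func(10) = 10 * 9 * 8 * 7 * 6 * 5 * 4 * 3 * 2 * 1 = 3628800

Answer: 3628800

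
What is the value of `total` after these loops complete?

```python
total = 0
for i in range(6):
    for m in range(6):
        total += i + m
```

Sum of all i+m for i,m in 6x6
`total` takes the values: 0 → 1 → 3 → 6 → 10 → 15 → 16 → 18 → 21 → 25 → 30 → 36 → 38 → 41 → 45 → 50 → 56 → 63 → 66 → 70 → 75 → 81 → 88 → 96 → 100 → 105 → 111 → 118 → 126 → 135 → 140 → 146 → 153 → 161 → 170 → 180

Answer: 180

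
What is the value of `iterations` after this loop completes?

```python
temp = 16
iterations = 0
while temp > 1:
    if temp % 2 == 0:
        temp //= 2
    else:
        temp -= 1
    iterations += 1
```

Steps to reduce 16 to 1
`iterations` takes the values: 0 → 1 → 2 → 3 → 4

Answer: 4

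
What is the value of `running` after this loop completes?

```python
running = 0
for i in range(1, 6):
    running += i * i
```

Sum of squares 1² to 5² = 55
`running` takes the values: 0 → 1 → 5 → 14 → 30 → 55

Answer: 55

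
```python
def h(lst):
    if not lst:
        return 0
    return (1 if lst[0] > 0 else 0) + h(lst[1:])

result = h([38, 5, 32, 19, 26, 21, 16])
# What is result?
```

Count of positive elements in [38, 5, 32, 19, 26, 21, 16] = 7

Answer: 7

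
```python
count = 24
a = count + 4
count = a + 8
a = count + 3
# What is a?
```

Trace:
`count = 24` → count = 24
`a = count + 4` → a = 28
`count = a + 8` → count = 36
`a = count + 3` → a = 39
So a = 39

Answer: 39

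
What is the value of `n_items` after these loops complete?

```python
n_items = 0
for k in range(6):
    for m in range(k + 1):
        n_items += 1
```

Triangle: 1 + 2 + ... + 6
`n_items` takes the values: 0 → 1 → 2 → 3 → 4 → 5 → 6 → 7 → 8 → 9 → 10 → 11 → 12 → 13 → 14 → 15 → 16 → 17 → 18 → 19 → 20 → 21

Answer: 21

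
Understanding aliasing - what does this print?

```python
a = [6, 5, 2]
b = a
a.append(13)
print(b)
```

Key concept: basic list aliasing.
Step by step:
`a = [6, 5, 2]` → a = [6, 5, 2]
`b = a` → b = [6, 5, 2] (same object as a)
`a.append(13)` → a = [6, 5, 2, 13] (same object as b); b = [6, 5, 2, 13] (same object as a)
`print(b)` → prints [6, 5, 2, 13]

Answer: [6, 5, 2, 13]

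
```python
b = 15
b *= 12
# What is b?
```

Trace:
`b = 15` → b = 15
`b *= 12` → b = 180
So b = 180

Answer: 180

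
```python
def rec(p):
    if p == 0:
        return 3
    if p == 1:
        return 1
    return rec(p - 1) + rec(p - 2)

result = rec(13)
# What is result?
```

Build up from base cases: rec(0)=3, rec(1)=1, rec(2)=4, rec(3)=5, rec(4)=9, rec(5)=14, rec(6)=23, ..., rec(13)=665

Answer: 665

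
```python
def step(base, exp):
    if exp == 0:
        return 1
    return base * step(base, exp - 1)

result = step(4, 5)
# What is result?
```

step(4, 5) = 4 * 4 * 4 * 4 * 4 = 1024

Answer: 1024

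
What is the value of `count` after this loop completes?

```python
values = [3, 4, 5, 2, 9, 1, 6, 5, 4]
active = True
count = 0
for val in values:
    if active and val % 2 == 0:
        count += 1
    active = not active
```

Count even values at even positions
`count` takes the values: 0 → 1 → 2

Answer: 2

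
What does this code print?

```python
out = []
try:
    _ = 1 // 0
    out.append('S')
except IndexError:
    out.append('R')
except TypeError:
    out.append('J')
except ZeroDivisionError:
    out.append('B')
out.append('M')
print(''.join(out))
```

Execution trace: 'B' (except ZeroDivisionError) → 'M' (after the try/except). Output: BM

Answer: BM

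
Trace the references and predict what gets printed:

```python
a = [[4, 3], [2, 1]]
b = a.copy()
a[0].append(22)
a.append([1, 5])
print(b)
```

Key concept: shallow copy with nested lists.
Step by step:
`a = [[4, 3], [2, 1]]` → a = [[4, 3], [2, 1]]
`b = a.copy()` → b = [[4, 3], [2, 1]]
`a[0].append(22)` → a = [[4, 3, 22], [2, 1]]; b = [[4, 3, 22], [2, 1]]
`a.append([1, 5])` → a = [[4, 3, 22], [2, 1], [1, 5]]
`print(b)` → prints [[4, 3, 22], [2, 1]]

Answer: [[4, 3, 22], [2, 1]]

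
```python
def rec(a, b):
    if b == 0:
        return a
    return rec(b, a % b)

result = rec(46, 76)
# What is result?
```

rec(46, 76) -> rec(76, 46) -> rec(46, 30) -> rec(30, 16) -> rec(16, 14) -> rec(14, 2) -> rec(2, 0) -> 2

Answer: 2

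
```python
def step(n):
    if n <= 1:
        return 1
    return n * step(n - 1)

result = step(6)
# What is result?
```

step(6) = 6 * 5 * 4 * 3 * 2 * 1 = 720

Answer: 720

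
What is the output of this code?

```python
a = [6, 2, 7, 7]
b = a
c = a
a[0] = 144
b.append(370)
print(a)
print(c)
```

Key concept: multiple aliases.
Step by step:
`a = [6, 2, 7, 7]` → a = [6, 2, 7, 7]
`b = a` → b = [6, 2, 7, 7] (same object as a)
`c = a` → c = [6, 2, 7, 7] (same object as a, b)
`a[0] = 144` → a = [144, 2, 7, 7] (same object as b, c); b = [144, 2, 7, 7] (same object as a, c); c = [144, 2, 7, 7] (same object as a, b)
`b.append(370)` → a = [144, 2, 7, 7, 370] (same object as b, c); b = [144, 2, 7, 7, 370] (same object as a, c); c = [144, 2, 7, 7, 370] (same object as a, b)
`print(a)` → prints [144, 2, 7, 7, 370]
`print(c)` → prints [144, 2, 7, 7, 370]

Answer:
[144, 2, 7, 7, 370]
[144, 2, 7, 7, 370]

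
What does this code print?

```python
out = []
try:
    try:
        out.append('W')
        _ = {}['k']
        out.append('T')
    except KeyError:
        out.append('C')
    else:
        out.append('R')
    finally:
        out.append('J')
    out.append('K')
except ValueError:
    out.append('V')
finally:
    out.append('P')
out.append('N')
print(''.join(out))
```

Execution trace: 'W' (inner try body) → 'C' (inner except KeyError) → 'J' (inner finally) → 'K' (try body, no exception) → 'P' (finally) → 'N' (after the try/except). Output: WCJKPN

Answer: WCJKPN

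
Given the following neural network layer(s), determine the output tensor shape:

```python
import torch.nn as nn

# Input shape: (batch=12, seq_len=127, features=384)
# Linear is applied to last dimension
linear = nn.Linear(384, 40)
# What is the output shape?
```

Input: (12, 127, 384) -> Output: (12, 127, 40)

Answer: (12, 127, 40)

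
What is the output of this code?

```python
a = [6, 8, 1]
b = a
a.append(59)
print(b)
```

Key concept: basic list aliasing.
Step by step:
`a = [6, 8, 1]` → a = [6, 8, 1]
`b = a` → b = [6, 8, 1] (same object as a)
`a.append(59)` → a = [6, 8, 1, 59] (same object as b); b = [6, 8, 1, 59] (same object as a)
`print(b)` → prints [6, 8, 1, 59]

Answer: [6, 8, 1, 59]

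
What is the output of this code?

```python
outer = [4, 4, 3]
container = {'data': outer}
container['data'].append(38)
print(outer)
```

Key concept: dict holds reference to list.
Step by step:
`outer = [4, 4, 3]` → outer = [4, 4, 3]
`container = {'data': outer}` → container = {'data': [4, 4, 3]}
`container['data'].append(38)` → outer = [4, 4, 3, 38]; container = {'data': [4, 4, 3, 38]}
`print(outer)` → prints [4, 4, 3, 38]

Answer: [4, 4, 3, 38]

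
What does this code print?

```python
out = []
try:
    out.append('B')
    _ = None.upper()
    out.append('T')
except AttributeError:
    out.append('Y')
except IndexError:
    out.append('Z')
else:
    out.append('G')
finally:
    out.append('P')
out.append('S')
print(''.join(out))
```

Execution trace: 'B' (try body) → 'Y' (except AttributeError) → 'P' (finally) → 'S' (after the try/except). Output: BYPS

Answer: BYPS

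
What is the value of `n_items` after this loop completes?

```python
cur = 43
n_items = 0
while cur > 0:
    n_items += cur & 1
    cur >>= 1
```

Count set bits in 43 (binary: 0b101011)
`n_items` takes the values: 0 → 1 → 2 → 3 → 4

Answer: 4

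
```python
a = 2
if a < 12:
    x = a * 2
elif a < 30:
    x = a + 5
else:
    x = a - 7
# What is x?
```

Trace:
`a = 2` → a = 2
`if a < 12: ...` → a < 12 is True → x = 4
So x = 4

Answer: 4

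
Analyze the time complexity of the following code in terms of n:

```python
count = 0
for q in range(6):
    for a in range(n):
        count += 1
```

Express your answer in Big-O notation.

Each loop level contributes: 1 × n. Multiplying the contributions gives O(n).

Answer: O(n)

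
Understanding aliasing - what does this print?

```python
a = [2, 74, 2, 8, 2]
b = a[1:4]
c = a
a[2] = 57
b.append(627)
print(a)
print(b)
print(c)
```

Key concept: slice vs alias.
Step by step:
`a = [2, 74, 2, 8, 2]` → a = [2, 74, 2, 8, 2]
`b = a[1:4]` → b = [74, 2, 8]
`c = a` → c = [2, 74, 2, 8, 2] (same object as a)
`a[2] = 57` → a = [2, 74, 57, 8, 2] (same object as c); c = [2, 74, 57, 8, 2] (same object as a)
`b.append(627)` → b = [74, 2, 8, 627]
`print(a)` → prints [2, 74, 57, 8, 2]
`print(b)` → prints [74, 2, 8, 627]
`print(c)` → prints [2, 74, 57, 8, 2]

Answer:
[2, 74, 57, 8, 2]
[74, 2, 8, 627]
[2, 74, 57, 8, 2]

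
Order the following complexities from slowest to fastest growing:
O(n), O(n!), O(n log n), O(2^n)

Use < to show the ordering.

Ordered by growth rate: O(n) < O(n log n) < O(2^n) < O(n!)

Answer: O(n) < O(n log n) < O(2^n) < O(n!)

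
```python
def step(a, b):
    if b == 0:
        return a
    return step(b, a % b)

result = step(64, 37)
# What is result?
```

step(64, 37) -> step(37, 27) -> step(27, 10) -> step(10, 7) -> step(7, 3) -> step(3, 1) -> step(1, 0) -> 1

Answer: 1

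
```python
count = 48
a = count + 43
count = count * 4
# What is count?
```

Trace:
`count = 48` → count = 48
`a = count + 43` → a = 91
`count = count * 4` → count = 192
So count = 192

Answer: 192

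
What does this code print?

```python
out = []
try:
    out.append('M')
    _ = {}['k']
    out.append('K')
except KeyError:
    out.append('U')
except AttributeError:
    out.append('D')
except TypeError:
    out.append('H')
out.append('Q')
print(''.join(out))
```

Execution trace: 'M' (try body) → 'U' (except KeyError) → 'Q' (after the try/except). Output: MUQ

Answer: MUQ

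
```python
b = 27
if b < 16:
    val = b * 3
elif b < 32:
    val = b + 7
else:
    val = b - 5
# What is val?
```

Trace:
`b = 27` → b = 27
`if b < 16: ...` → b < 16 is False, b < 32 is True → val = 34
So val = 34

Answer: 34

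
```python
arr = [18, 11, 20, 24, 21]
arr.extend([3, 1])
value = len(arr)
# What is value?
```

Trace:
`arr = [18, 11, 20, 24, 21]` → arr = [18, 11, 20, 24, 21]
`arr.extend([3, 1])` → arr = [18, 11, 20, 24, 21, 3, 1]
`value = len(arr)` → value = 7
So value = 7

Answer: 7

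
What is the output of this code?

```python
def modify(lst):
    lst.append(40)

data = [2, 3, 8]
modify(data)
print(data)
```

Key concept: function modifies passed list.
Step by step:
`data = [2, 3, 8]` → data = [2, 3, 8]
`modify(data)` → data = [2, 3, 8, 40]
`print(data)` → prints [2, 3, 8, 40]

Answer: [2, 3, 8, 40]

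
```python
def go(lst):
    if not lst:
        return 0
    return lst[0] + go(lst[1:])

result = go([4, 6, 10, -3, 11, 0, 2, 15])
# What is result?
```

4 + 6 + 10 + (-3) + 11 + 0 + 2 + 15 + 0 = 45

Answer: 45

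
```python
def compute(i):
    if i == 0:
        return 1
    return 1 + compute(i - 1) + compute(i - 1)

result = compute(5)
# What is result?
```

compute(i) = 1 + 2·compute(i-1), compute(0)=1. Closed form: (1+1)·2^5 - 1 = 63.

Answer: 63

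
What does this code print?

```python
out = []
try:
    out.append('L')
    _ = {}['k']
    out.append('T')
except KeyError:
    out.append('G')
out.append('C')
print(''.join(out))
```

Execution trace: 'L' (try body) → 'G' (except KeyError) → 'C' (after the try/except). Output: LGC

Answer: LGC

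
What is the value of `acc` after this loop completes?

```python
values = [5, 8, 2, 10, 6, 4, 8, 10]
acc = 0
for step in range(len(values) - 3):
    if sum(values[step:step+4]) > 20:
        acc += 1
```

Count windows with sum > 20
`acc` takes the values: 0 → 1 → 2 → 3 → 4 → 5

Answer: 5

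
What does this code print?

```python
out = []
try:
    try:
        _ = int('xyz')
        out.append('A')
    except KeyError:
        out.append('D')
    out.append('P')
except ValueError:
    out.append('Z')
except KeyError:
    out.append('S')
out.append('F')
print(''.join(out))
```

Execution trace: 'Z' (except ValueError) → 'F' (after the try/except). Output: ZF

Answer: ZF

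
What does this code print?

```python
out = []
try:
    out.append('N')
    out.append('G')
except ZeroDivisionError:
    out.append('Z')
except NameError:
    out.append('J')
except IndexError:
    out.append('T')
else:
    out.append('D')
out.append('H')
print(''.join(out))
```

Execution trace: 'N' (try body) → 'G' (try body, no exception) → 'D' (else) → 'H' (after the try/except). Output: NGDH

Answer: NGDH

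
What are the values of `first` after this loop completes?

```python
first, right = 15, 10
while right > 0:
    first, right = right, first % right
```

GCD of 15 and 10
`first` takes the values: 15 → 10 → 5

Answer: 5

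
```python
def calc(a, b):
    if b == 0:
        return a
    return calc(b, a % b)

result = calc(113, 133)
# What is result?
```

calc(113, 133) -> calc(133, 113) -> calc(113, 20) -> calc(20, 13) -> calc(13, 7) -> calc(7, 6) -> calc(6, 1) -> calc(1, 0) -> 1

Answer: 1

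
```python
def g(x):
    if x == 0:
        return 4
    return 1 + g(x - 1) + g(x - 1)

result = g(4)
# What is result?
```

g(x) = 1 + 2·g(x-1), g(0)=4. Closed form: (4+1)·2^4 - 1 = 79.

Answer: 79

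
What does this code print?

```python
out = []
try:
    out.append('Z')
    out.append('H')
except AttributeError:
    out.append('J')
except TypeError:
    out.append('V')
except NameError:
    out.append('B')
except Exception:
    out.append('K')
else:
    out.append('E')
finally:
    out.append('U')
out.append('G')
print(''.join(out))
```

Execution trace: 'Z' (try body) → 'H' (try body, no exception) → 'E' (else) → 'U' (finally) → 'G' (after the try/except). Output: ZHEUG

Answer: ZHEUG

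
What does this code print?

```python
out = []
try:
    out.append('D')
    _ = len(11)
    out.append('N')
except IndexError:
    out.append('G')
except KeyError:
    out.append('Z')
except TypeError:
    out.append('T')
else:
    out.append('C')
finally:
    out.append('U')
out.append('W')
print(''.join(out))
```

Execution trace: 'D' (try body) → 'T' (except TypeError) → 'U' (finally) → 'W' (after the try/except). Output: DTUW

Answer: DTUW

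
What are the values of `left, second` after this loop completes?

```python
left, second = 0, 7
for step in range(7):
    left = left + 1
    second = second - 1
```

left goes 0→7, second goes 7→0
`left, second` takes the values: (0, 7) → (1, 7) → (1, 6) → (2, 6) → (2, 5) → (3, 5) → (3, 4) → (4, 4) → (4, 3) → (5, 3) → (5, 2) → (6, 2) → (6, 1) → (7, 1) → (7, 0)

Answer: 7, 0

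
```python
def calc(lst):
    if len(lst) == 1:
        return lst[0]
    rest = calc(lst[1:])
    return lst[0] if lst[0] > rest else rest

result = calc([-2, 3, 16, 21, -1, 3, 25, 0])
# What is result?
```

Recursive max over [-2, 3, 16, 21, -1, 3, 25, 0] = 25

Answer: 25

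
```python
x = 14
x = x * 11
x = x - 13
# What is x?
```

Trace:
`x = 14` → x = 14
`x = x * 11` → x = 154
`x = x - 13` → x = 141
So x = 141

Answer: 141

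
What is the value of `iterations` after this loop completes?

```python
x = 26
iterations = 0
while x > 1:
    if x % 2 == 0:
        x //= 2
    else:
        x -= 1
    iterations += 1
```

Steps to reduce 26 to 1
`iterations` takes the values: 0 → 1 → 2 → 3 → 4 → 5 → 6

Answer: 6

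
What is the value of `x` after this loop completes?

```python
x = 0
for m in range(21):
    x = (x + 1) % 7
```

Increment mod 7, 21 times = 0
`x` takes the values: 0 → 1 → 2 → 3 → 4 → 5 → 6 → 0 → 1 → 2 → 3 → 4 → 5 → 6 → 0 → 1 → 2 → 3 → 4 → 5 → 6 → 0

Answer: 0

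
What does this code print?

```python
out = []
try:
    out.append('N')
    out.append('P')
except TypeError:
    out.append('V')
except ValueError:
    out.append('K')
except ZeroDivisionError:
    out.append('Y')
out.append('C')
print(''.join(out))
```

Execution trace: 'N' (try body) → 'P' (try body, no exception) → 'C' (after the try/except). Output: NPC

Answer: NPC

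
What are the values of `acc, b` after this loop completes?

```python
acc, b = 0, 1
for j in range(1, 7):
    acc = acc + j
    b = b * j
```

Sum and factorial of 1 to 6
`acc, b` takes the values: (0, 1) → (1, 1) → (3, 1) → (3, 2) → (6, 2) → (6, 6) → (10, 6) → (10, 24) → (15, 24) → (15, 120) → (21, 120) → (21, 720)

Answer: 21, 720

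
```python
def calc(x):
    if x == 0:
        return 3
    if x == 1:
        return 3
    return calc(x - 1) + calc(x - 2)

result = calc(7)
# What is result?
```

Build up from base cases: calc(0)=3, calc(1)=3, calc(2)=6, calc(3)=9, calc(4)=15, calc(5)=24, calc(6)=39, ..., calc(7)=63

Answer: 63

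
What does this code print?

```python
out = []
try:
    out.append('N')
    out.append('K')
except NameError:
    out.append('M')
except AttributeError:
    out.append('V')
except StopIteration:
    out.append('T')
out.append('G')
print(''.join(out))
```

Execution trace: 'N' (try body) → 'K' (try body, no exception) → 'G' (after the try/except). Output: NKG

Answer: NKG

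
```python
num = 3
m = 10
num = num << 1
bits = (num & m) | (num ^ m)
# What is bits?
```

Trace:
`num = 3` → num = 3
`m = 10` → m = 10
`num = num << 1` → num = 6
`bits = (num & m) | (num ^ m)` → bits = 14
So bits = 14

Answer: 14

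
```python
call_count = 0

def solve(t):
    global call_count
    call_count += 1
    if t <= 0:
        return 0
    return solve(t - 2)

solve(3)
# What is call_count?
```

Linear recursion stepping by 2: 3 calls from t=3 down to ≤0.

Answer: 3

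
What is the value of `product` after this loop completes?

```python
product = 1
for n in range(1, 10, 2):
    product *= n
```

Product of 1, 3, 5, ... up to 9
`product` takes the values: 1 → 3 → 15 → 105 → 945

Answer: 945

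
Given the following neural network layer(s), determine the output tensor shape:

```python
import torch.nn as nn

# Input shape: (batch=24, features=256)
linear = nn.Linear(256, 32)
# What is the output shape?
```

Input: (24, 256) -> Output: (24, 32)

Answer: (24, 32)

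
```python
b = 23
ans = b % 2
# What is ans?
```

Trace:
`b = 23` → b = 23
`ans = b % 2` → ans = 1
So ans = 1

Answer: 1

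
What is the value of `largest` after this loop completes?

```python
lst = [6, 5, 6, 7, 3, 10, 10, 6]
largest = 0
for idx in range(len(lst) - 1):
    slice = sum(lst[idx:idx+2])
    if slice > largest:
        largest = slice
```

Max sum of 2-element window in [6, 5, 6, 7, 3, 10, 10, 6]
`largest` takes the values: 0 → 11 → 13 → 20

Answer: 20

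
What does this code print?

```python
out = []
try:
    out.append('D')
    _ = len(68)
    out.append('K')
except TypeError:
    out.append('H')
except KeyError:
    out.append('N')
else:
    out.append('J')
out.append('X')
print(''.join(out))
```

Execution trace: 'D' (try body) → 'H' (except TypeError) → 'X' (after the try/except). Output: DHX

Answer: DHX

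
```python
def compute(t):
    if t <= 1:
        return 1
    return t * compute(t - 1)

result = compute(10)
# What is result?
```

compute(10) = 10 * 9 * 8 * 7 * 6 * 5 * 4 * 3 * 2 * 1 = 3628800

Answer: 3628800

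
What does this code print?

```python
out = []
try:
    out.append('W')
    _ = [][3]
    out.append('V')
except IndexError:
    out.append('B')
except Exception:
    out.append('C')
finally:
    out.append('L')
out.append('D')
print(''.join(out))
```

Execution trace: 'W' (try body) → 'B' (except IndexError) → 'L' (finally) → 'D' (after the try/except). Output: WBLD

Answer: WBLD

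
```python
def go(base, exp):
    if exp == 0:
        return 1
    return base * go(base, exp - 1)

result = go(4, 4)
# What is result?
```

go(4, 4) = 4 * 4 * 4 * 4 = 256

Answer: 256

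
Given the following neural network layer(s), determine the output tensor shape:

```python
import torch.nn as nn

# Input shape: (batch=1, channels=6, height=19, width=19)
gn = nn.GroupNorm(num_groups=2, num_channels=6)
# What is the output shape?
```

Input: (1, 6, 19, 19) -> Output: (1, 6, 19, 19)

Answer: (1, 6, 19, 19)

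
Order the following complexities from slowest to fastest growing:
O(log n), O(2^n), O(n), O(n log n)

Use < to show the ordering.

Ordered by growth rate: O(log n) < O(n) < O(n log n) < O(2^n)

Answer: O(log n) < O(n) < O(n log n) < O(2^n)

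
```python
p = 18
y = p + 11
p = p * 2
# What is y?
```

Trace:
`p = 18` → p = 18
`y = p + 11` → y = 29
`p = p * 2` → p = 36
So y = 29

Answer: 29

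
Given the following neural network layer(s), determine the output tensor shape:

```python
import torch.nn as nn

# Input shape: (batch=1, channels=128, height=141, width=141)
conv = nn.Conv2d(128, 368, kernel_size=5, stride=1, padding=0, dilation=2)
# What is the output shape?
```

Input: (1, 128, 141, 141) -> Output: (1, 368, 133, 133)

Answer: (1, 368, 133, 133)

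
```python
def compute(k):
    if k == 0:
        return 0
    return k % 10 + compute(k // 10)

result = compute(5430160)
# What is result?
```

Sum of digits of 5430160: 0 + 6 + 1 + 0 + 3 + 4 + 5 = 19

Answer: 19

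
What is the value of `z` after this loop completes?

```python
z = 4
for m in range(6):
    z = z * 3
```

Multiply by 3, 6 times: 4 * 3^6 = 2916
`z` takes the values: 4 → 12 → 36 → 108 → 324 → 972 → 2916

Answer: 2916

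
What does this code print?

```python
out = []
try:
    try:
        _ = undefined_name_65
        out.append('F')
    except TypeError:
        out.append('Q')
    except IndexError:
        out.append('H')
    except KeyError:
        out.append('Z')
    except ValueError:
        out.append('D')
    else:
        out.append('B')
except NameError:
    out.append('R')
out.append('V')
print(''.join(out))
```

Execution trace: 'R' (outer except NameError) → 'V' (after the try/except). Output: RV

Answer: RV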